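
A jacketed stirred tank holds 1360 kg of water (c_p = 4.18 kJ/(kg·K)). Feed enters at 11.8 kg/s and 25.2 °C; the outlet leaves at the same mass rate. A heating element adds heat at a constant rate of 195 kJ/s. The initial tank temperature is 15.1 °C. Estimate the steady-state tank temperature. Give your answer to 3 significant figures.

29.2 °C

Unsteady energy balance on the tank contents: M c_p dT/dt = ṁ c_p (T_in − T) + 195.
At steady state dT/dt = 0 ⇒ T_ss = T_in + Q̇/(ṁ c_p) = 25.2 + 195/(11.8·4.18) = 29.153 °C.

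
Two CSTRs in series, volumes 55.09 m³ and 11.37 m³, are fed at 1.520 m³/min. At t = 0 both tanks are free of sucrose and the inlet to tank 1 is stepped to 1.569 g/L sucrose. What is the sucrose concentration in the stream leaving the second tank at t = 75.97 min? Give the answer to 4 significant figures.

Time constants: τᵢ = Vᵢ/Q for each well-mixed tank.
τ₁ = 55.09/1.520 = 36.2434 min; τ₂ = 11.37/1.520 = 7.48026 min.
Tank 1: C₁ = C_in(1 − e^(−t/τ₁)). Tank 2 (τ₁ ≠ τ₂): C₂ = C_in[1 − (τ₁ e^(−t/τ₁) − τ₂ e^(−t/τ₂))/(τ₁ − τ₂)].
At t = 75.97: e^(−t/τ₁) = 0.122934, e^(−t/τ₂) = 3.88400e-05.
C₂ = 1.569·[1 − (36.2434·0.122934 − 7.48026·3.88400e-05)/(28.7632)] = 1.569·0.845105 = 1.32597 g/L.

1.326 g/L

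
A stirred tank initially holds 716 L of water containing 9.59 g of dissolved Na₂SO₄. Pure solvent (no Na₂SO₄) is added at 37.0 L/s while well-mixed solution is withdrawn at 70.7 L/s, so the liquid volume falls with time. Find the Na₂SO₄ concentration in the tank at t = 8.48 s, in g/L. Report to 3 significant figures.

0.00766 g/L

Total volume: dV/dt = Q_in − Q_out = -33.700 L/s, so V(t) = 716 − 33.700 t and V(8.48) = 430.22 L.
No Na₂SO₄ enters, so dm/dt = −Q_out · (m/V).
Separate: dm/m = −Q_out dt/V(t) ⇒ ln(m/m₀) = −(Q_out/(Q_in−Q_out)) ln(V/V₀).
m = m₀ (V₀/V)^(Q_out/(Q_in−Q_out)) = 9.59 × (716/430.22)^(-2.0979) = 3.2940 g.
C = m/V = 3.2940/430.22 = 0.0076564 g/L.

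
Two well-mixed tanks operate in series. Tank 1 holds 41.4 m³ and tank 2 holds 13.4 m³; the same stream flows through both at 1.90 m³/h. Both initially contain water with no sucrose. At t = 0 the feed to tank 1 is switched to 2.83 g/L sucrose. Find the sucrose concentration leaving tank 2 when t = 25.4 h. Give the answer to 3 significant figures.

1.56 g/L

Time constants: τᵢ = Vᵢ/Q for each well-mixed tank.
τ₁ = 41.4/1.90 = 21.789 h; τ₂ = 13.4/1.90 = 7.0526 h.
Tank 1: C₁ = C_in(1 − e^(−t/τ₁)). Tank 2 (τ₁ ≠ τ₂): C₂ = C_in[1 − (τ₁ e^(−t/τ₁) − τ₂ e^(−t/τ₂))/(τ₁ − τ₂)].
At t = 25.4: e^(−t/τ₁) = 0.31170, e^(−t/τ₂) = 0.027283.
C₂ = 2.83·[1 − (21.789·0.31170 − 7.0526·0.027283)/(14.737)] = 2.83·0.55218 = 1.5627 g/L.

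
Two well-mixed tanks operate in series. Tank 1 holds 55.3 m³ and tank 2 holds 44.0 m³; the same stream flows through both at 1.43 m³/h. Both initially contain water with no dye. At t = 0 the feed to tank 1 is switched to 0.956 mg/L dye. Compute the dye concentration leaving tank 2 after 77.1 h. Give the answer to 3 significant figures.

Time constants: τᵢ = Vᵢ/Q for each well-mixed tank.
τ₁ = 55.3/1.43 = 38.671 h; τ₂ = 44.0/1.43 = 30.769 h.
Tank 1: C₁ = C_in(1 − e^(−t/τ₁)). Tank 2 (τ₁ ≠ τ₂): C₂ = C_in[1 − (τ₁ e^(−t/τ₁) − τ₂ e^(−t/τ₂))/(τ₁ − τ₂)].
At t = 77.1: e^(−t/τ₁) = 0.13619, e^(−t/τ₂) = 0.081614.
C₂ = 0.956·[1 − (38.671·0.13619 − 30.769·0.081614)/(7.9021)] = 0.956·0.65132 = 0.62266 mg/L.

0.623 mg/L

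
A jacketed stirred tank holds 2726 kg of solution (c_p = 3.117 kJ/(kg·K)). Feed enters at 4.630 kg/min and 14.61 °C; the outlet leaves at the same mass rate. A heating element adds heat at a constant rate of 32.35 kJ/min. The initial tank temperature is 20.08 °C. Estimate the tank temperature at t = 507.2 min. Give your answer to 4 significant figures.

18.22 °C

M c_p dT/dt = ṁ c_p (T_in − T) + Q̇.
Rearrange: dT/dt = (T_ss − T)/τ with τ = M/ṁ = 588.769 min and T_ss = T_in + Q̇/(ṁ c_p) = 16.8516 °C.
Integrating: T(t) = T_ss + (T₀ − T_ss) e^(−t/τ).
T(507.2) = 16.8516 + (3.22841)·e^(−507.2/588.769) = 16.8516 + (3.22841)·0.422545 = 18.2157 °C.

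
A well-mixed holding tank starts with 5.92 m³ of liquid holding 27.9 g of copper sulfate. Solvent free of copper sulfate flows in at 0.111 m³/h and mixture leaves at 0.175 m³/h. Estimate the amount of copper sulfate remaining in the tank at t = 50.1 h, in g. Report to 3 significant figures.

3.31 g

Total volume: dV/dt = Q_in − Q_out = -0.064000 m³/h, so V(t) = 5.92 − 0.064000 t and V(50.1) = 2.7136 m³.
No copper sulfate enters, so dm/dt = −Q_out · (m/V).
dm/m = −Q_out dt/(V₀ − 0.064000 t); integrating gives ln(m/m₀) = −(Q_out/(Q_in−Q_out)) ln(V/V₀).
m = m₀ (V₀/V)^(Q_out/(Q_in−Q_out)) = 27.9 × (5.92/2.7136)^(-2.7344) = 3.3057 g.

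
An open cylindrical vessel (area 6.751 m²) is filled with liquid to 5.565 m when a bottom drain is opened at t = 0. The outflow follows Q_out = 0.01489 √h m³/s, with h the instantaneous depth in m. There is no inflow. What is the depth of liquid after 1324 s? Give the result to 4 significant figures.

Volume balance on the tank: A dh/dt = −0.01489 √h.
Separate and integrate: 2(√h − √h₀) = −(0.01489/A) t.
√h = √5.565 − 0.01489·1324/(2·6.751) = 2.35903 − 1.46011 = 0.898919.
h = 0.898919² = 0.808055 m.

0.8081 m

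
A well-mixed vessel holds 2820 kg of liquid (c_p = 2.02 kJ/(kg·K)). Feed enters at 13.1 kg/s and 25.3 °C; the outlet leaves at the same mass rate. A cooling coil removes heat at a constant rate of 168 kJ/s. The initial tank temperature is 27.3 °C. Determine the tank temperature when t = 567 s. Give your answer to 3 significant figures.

19.6 °C

Energy balance: M c_p dT/dt = ṁ c_p (T_in − T) − 168.
τ = M/ṁ = 215.27 s; T_ss = T_in − Q̇/(ṁ c_p) = 25.3 − 168/(13.1·2.02) = 18.951 °C.
Solution: T(t) = T_ss + (T₀ − T_ss) e^(−t/τ).
T(567) = 18.951 + (8.3487)·e^(−567/215.27) = 18.951 + (8.3487)·0.071795 = 19.551 °C.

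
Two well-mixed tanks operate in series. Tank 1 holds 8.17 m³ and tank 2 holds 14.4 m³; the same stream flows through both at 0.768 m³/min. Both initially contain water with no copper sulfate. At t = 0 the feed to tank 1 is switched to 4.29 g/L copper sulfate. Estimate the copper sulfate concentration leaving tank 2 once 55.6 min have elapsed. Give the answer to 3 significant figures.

Each tank obeys Vᵢ dCᵢ/dt = Q(Cᵢ₋₁ − Cᵢ), so τᵢ = Vᵢ/Q.
τ₁ = 8.17/0.768 = 10.638 min; τ₂ = 14.4/0.768 = 18.750 min.
Tank 1: C₁ = C_in(1 − e^(−t/τ₁)). Tank 2 (τ₁ ≠ τ₂): C₂ = C_in[1 − (τ₁ e^(−t/τ₁) − τ₂ e^(−t/τ₂))/(τ₁ − τ₂)].
At t = 55.6: e^(−t/τ₁) = 0.0053721, e^(−t/τ₂) = 0.051543.
C₂ = 4.29·[1 − (10.638·0.0053721 − 18.750·0.051543)/(-8.1120)] = 4.29·0.88791 = 3.8091 g/L.

3.81 g/L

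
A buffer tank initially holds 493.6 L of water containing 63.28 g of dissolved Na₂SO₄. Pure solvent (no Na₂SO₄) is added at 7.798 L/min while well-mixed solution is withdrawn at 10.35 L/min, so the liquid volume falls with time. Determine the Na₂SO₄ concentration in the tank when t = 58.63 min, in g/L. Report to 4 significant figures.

0.04252 g/L

Let m(t) be the amount of Na₂SO₄. Volume: V(t) = V₀ + (Q_in − Q_out) t = 493.6 − 2.55200 t; V(58.63) = 343.976 L.
Species balance (pure solvent in): dm/dt = −Q_out · m/V(t).
Separate: dm/m = −Q_out dt/V(t) ⇒ ln(m/m₀) = −(Q_out/(Q_in−Q_out)) ln(V/V₀).
m = m₀ (V₀/V)^(Q_out/(Q_in−Q_out)) = 63.28 × (493.6/343.976)^(-4.05564) = 14.6269 g.
C = m/V = 14.6269/343.976 = 0.0425230 g/L.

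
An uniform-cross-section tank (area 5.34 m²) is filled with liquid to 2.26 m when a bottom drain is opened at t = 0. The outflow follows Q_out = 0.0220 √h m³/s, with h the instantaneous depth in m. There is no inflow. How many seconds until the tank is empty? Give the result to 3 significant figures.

730 s

With no inflow, A dh/dt = −0.0220 √h.
This is separable: 2 d(√h)/dt = −0.0220/A, so √h = √h₀ − (0.0220/(2A)) t.
Set h = 0: 2√h₀ = (0.0220/A) t_empty ⇒ t_empty = 2A√h₀/0.0220.
t_empty = 2·5.34·√2.26/0.0220 = 10.680·1.5033/0.0220 = 729.80 s.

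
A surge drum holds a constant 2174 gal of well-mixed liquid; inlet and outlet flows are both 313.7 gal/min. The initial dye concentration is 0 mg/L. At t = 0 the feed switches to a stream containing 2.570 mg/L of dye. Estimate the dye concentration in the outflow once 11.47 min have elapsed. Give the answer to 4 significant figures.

2.079 mg/L

Species balance on the tank: V dC/dt = Q(C_in − C).
So dC/dt = (C_in − C)/τ with τ = V/Q = 2174/313.7 = 6.93019 min.
Integrating: C(t) = C_in + (C₀ − C_in) e^(−t/τ).
C(11.47) = 2.570 + (0 − 2.570)·e^(−11.47/6.93019) = 2.570 + (-2.57000)·0.191077 = 2.07893 mg/L.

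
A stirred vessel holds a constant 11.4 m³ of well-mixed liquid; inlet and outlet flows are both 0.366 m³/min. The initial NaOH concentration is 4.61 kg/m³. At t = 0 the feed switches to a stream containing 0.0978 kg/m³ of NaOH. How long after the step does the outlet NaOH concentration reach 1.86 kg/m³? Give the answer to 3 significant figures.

Species balance: V dC/dt = Q(C_in − C) ⇒ τ = V/Q = 31.148 min.
C(t) = C_in + (C₀ − C_in) e^(−t/τ). Set C = 1.86 and solve for t:
e^(−t/τ) = (C − C_in)/(C₀ − C_in) = (1.86 − 0.0978)/(4.61 − 0.0978) = 0.39054
t = −τ ln(…) = 31.148 × 0.94022 = 29.286 min.

29.3 min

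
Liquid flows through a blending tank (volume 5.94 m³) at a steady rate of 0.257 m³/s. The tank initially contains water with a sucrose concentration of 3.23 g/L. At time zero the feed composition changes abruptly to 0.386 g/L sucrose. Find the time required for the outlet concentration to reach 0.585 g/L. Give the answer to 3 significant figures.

Species balance: V dC/dt = Q(C_in − C) ⇒ τ = V/Q = 23.113 s.
C(t) = C_in + (C₀ − C_in) e^(−t/τ). Set C = 0.585 and solve for t:
e^(−t/τ) = (C − C_in)/(C₀ − C_in) = (0.585 − 0.386)/(3.23 − 0.386) = 0.069972
t = −τ ln(…) = 23.113 × 2.6597 = 61.472 s.

61.5 s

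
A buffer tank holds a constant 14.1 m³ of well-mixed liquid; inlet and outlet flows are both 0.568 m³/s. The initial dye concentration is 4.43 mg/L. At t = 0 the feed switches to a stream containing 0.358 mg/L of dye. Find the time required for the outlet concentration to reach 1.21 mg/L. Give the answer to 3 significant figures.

38.8 s

Species balance: V dC/dt = Q(C_in − C) ⇒ τ = V/Q = 24.824 s.
C(t) = C_in + (C₀ − C_in) e^(−t/τ). Set C = 1.21 and solve for t:
e^(−t/τ) = (C − C_in)/(C₀ − C_in) = (1.21 − 0.358)/(4.43 − 0.358) = 0.20923
t = −τ ln(…) = 24.824 × 1.5643 = 38.832 s.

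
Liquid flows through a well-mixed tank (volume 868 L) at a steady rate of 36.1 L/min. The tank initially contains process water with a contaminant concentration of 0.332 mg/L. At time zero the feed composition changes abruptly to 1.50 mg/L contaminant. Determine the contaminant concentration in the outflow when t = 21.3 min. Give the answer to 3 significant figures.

Mass balance on the solute (V constant): V dC/dt = Q(C_in − C).
Rewrite as dC/dt + C/τ = C_in/τ, τ = V/Q = 24.044 min.
This is linear first-order; C(t) = C_in + (C₀ − C_in) e^(−t/τ).
C(21.3) = 1.50 + (0.332 − 1.50)·e^(−21.3/24.044) = 1.50 + (-1.1680)·0.41236 = 1.0184 mg/L.

1.02 mg/L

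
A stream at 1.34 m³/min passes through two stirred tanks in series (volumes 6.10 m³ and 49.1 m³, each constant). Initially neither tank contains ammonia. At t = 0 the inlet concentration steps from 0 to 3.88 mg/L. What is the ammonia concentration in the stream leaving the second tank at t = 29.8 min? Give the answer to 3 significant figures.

1.92 mg/L

Time constants: τᵢ = Vᵢ/Q for each well-mixed tank.
τ₁ = 6.10/1.34 = 4.5522 min; τ₂ = 49.1/1.34 = 36.642 min.
Tank 1: C₁ = C_in(1 − e^(−t/τ₁)). Tank 2 (τ₁ ≠ τ₂): C₂ = C_in[1 − (τ₁ e^(−t/τ₁) − τ₂ e^(−t/τ₂))/(τ₁ − τ₂)].
At t = 29.8: e^(−t/τ₁) = 0.0014355, e^(−t/τ₂) = 0.44340.
C₂ = 3.88·[1 − (4.5522·0.0014355 − 36.642·0.44340)/(-32.090)] = 3.88·0.49390 = 1.9163 mg/L.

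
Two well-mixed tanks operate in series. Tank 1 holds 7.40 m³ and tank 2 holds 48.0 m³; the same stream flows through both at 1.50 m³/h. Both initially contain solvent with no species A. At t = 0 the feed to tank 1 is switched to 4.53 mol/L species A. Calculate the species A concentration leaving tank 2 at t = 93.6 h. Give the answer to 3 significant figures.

Time constants: τᵢ = Vᵢ/Q for each well-mixed tank.
τ₁ = 7.40/1.50 = 4.9333 h; τ₂ = 48.0/1.50 = 32.000 h.
Tank 1: C₁ = C_in(1 − e^(−t/τ₁)). Tank 2 (τ₁ ≠ τ₂): C₂ = C_in[1 − (τ₁ e^(−t/τ₁) − τ₂ e^(−t/τ₂))/(τ₁ − τ₂)].
At t = 93.6: e^(−t/τ₁) = 5.7563e-09, e^(−t/τ₂) = 0.053665.
C₂ = 4.53·[1 − (4.9333·5.7563e-09 − 32.000·0.053665)/(-27.067)] = 4.53·0.93655 = 4.2426 mol/L.

4.24 mol/L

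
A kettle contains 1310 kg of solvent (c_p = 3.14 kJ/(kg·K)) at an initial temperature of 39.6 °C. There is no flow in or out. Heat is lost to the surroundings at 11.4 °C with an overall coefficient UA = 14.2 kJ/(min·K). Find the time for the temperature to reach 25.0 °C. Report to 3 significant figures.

Lumped-capacitance energy balance: M c_p dT/dt = UA(T_amb − T).
τ = M c_p/UA = 289.68 min; T_ss = T_amb = 11.400 °C.
T(t) = T_ss + (T₀ − T_ss)e^(−t/τ); set T = 25.0:
t = −τ ln[(T − T_ss)/(T₀ − T_ss)] = −289.68 · ln(0.48227) = 211.25 min.

211 min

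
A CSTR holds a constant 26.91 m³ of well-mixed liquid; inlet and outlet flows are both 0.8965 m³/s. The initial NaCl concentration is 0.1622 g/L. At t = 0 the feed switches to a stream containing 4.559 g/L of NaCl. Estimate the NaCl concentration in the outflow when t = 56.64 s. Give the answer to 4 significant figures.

3.893 g/L

Unsteady species balance (constant V, well mixed): V dC/dt = Q(C_in − C).
Rewrite as dC/dt + C/τ = C_in/τ, τ = V/Q = 30.0167 s.
This is linear first-order; C(t) = C_in + (C₀ − C_in) e^(−t/τ).
C(56.64) = 4.559 + (0.1622 − 4.559)·e^(−56.64/30.0167) = 4.559 + (-4.39680)·0.151534 = 3.89274 g/L.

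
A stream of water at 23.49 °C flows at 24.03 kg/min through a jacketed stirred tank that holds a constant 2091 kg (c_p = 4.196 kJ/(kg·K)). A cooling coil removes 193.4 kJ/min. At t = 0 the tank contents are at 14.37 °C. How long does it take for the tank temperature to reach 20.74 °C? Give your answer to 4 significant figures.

First-law balance (no shaft work): M c_p dT/dt = ṁ c_p (T_in − T) − 193.4.
τ = M/ṁ = 87.0162 min; T_ss = T_in − Q̇/(ṁ c_p) = 21.5719 °C.
T(t) = T_ss + (T₀ − T_ss) e^(−t/τ). Set T = 20.74:
e^(−t/τ) = (20.74 − 21.5719)/(14.37 − 21.5719) = 0.115513
t = −87.0162 · ln(0.115513) = 187.813 min.

187.8 min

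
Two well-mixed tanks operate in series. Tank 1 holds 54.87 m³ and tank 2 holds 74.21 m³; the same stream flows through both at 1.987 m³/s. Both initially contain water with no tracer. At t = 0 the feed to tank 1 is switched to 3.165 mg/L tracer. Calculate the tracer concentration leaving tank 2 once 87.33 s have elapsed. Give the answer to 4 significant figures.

Species balance on tank i: dCᵢ/dt = (Cᵢ₋₁ − Cᵢ)/τᵢ with τᵢ = Vᵢ/Q.
τ₁ = 54.87/1.987 = 27.6145 s; τ₂ = 74.21/1.987 = 37.3478 s.
Tank 1: C₁ = C_in(1 − e^(−t/τ₁)). Tank 2 (τ₁ ≠ τ₂): C₂ = C_in[1 − (τ₁ e^(−t/τ₁) − τ₂ e^(−t/τ₂))/(τ₁ − τ₂)].
At t = 87.33: e^(−t/τ₁) = 0.0423211, e^(−t/τ₂) = 0.0964922.
C₂ = 3.165·[1 − (27.6145·0.0423211 − 37.3478·0.0964922)/(-9.73327)] = 3.165·0.749817 = 2.37317 mg/L.

2.373 mg/L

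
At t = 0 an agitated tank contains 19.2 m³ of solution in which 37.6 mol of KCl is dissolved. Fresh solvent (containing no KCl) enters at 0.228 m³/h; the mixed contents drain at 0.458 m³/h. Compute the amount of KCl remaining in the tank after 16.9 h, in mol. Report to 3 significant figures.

24.0 mol

Total volume: dV/dt = Q_in − Q_out = -0.23000 m³/h, so V(t) = 19.2 − 0.23000 t and V(16.9) = 15.313 m³.
Solute balance: dm/dt = 0 − Q_out C = −Q_out m/V(t).
dm/m = −Q_out dt/(V₀ − 0.23000 t); integrating gives ln(m/m₀) = −(Q_out/(Q_in−Q_out)) ln(V/V₀).
m = m₀ (V₀/V)^(Q_out/(Q_in−Q_out)) = 37.6 × (19.2/15.313)^(-1.9913) = 23.964 mol.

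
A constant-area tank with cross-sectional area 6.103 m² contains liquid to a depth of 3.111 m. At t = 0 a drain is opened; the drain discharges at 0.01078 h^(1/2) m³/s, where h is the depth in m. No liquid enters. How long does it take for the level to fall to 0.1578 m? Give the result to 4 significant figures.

1547 s

A dh/dt = −Q_out = −0.01078 √h.
Separate and integrate: 2(√h − √h₀) = −(0.01078/A) t.
t = 2A(√h₀ − √h)/0.01078 = 2·6.103·(√3.111 − √0.1578)/0.01078
  = 12.2060 × (1.76380 − 0.397240) / 0.01078 = 1547.33 s.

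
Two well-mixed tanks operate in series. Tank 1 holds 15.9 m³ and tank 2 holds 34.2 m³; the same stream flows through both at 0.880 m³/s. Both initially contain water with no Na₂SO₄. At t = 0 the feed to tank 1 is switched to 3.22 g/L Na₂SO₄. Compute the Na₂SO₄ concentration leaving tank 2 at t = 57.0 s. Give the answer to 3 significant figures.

Each tank obeys Vᵢ dCᵢ/dt = Q(Cᵢ₋₁ − Cᵢ), so τᵢ = Vᵢ/Q.
τ₁ = 15.9/0.880 = 18.068 s; τ₂ = 34.2/0.880 = 38.864 s.
Solving the cascade with C₁(0)=C₂(0)=0 gives C₂(t) = C_in[1 − (τ₁ e^(−t/τ₁) − τ₂ e^(−t/τ₂))/(τ₁ − τ₂)].
At t = 57.0: e^(−t/τ₁) = 0.042650, e^(−t/τ₂) = 0.23069.
C₂ = 3.22·[1 − (18.068·0.042650 − 38.864·0.23069)/(-20.795)] = 3.22·0.60593 = 1.9511 g/L.

1.95 g/L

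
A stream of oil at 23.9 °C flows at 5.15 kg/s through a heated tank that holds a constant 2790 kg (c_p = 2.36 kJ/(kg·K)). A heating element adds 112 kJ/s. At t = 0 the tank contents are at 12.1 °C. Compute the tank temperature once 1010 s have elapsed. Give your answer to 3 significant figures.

29.9 °C

First-law balance (no shaft work): M c_p dT/dt = ṁ c_p (T_in − T) + 112.
Rearrange: dT/dt = (T_ss − T)/τ with τ = M/ṁ = 541.75 s and T_ss = T_in + Q̇/(ṁ c_p) = 33.115 °C.
T approaches T_ss exponentially: T(t) = T_ss + (T₀ − T_ss) e^(−t/τ).
T(1010) = 33.115 + (-21.015)·e^(−1010/541.75) = 33.115 + (-21.015)·0.15500 = 29.858 °C.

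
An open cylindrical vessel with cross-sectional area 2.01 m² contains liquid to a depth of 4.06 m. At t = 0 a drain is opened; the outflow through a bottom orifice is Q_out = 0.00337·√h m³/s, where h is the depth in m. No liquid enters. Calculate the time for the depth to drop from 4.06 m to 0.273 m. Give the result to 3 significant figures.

1780 s

A dh/dt = −Q_out = −0.00337 √h.
Separate and integrate: 2(√h − √h₀) = −(0.00337/A) t.
t = 2A(√h₀ − √h)/0.00337 = 2·2.01·(√4.06 − √0.273)/0.00337
  = 4.0200 × (2.0149 − 0.52249) / 0.00337 = 1780.3 s.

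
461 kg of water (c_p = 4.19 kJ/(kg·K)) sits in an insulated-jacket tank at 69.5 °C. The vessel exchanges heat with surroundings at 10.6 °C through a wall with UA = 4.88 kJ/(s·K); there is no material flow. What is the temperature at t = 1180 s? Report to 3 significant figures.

First-law balance (no shaft work): M c_p dT/dt = −UA(T − T_amb).
dT/dt = (T_ss − T)/τ with T_ss = T_amb = 10.600 °C, τ = M c_p/UA = 461·4.19/4.88 = 395.82 s.
Solution: T(t) = T_ss + (T₀ − T_ss) e^(−t/τ).
T(1180) = 10.600 + (58.900)·0.050733 = 13.588 °C.

13.6 °C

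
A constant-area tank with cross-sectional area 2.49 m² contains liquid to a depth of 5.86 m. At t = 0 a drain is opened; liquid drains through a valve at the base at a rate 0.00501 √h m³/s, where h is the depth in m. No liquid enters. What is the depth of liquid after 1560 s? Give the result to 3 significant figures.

0.725 m

A dh/dt = −Q_out = −0.00501 √h.
This is separable: 2 d(√h)/dt = −0.00501/A, so √h = √h₀ − (0.00501/(2A)) t.
√h = √5.86 − 0.00501·1560/(2·2.49) = 2.4207 − 1.5694 = 0.85135.
h = 0.85135² = 0.72479 m.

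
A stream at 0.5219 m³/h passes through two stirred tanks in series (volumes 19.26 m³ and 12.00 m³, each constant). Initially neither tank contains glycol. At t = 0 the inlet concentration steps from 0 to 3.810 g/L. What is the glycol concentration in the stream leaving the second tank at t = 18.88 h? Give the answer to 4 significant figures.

Time constants: τᵢ = Vᵢ/Q for each well-mixed tank.
τ₁ = 19.26/0.5219 = 36.9036 h; τ₂ = 12.00/0.5219 = 22.9929 h.
Solving the cascade with C₁(0)=C₂(0)=0 gives C₂(t) = C_in[1 − (τ₁ e^(−t/τ₁) − τ₂ e^(−t/τ₂))/(τ₁ − τ₂)].
At t = 18.88: e^(−t/τ₁) = 0.599534, e^(−t/τ₂) = 0.439937.
C₂ = 3.810·[1 − (36.9036·0.599534 − 22.9929·0.439937)/(13.9107)] = 3.810·0.136671 = 0.520715 g/L.

0.5207 g/L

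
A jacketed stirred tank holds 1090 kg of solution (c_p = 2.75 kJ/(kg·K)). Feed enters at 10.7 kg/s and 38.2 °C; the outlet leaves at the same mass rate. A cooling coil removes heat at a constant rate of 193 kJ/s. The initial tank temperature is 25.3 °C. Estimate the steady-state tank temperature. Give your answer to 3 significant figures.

M c_p dT/dt = ṁ c_p (T_in − T) − Q̇.
At steady state dT/dt = 0 ⇒ T_ss = T_in − Q̇/(ṁ c_p) = 38.2 − 193/(10.7·2.75) = 31.641 °C.

31.6 °C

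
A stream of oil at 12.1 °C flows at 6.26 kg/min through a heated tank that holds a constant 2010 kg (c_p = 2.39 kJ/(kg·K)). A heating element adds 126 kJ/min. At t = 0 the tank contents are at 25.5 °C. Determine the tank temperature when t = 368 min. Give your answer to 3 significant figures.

22.1 °C

M c_p dT/dt = ṁ c_p (T_in − T) + Q̇.
Rearrange: dT/dt = (T_ss − T)/τ with τ = M/ṁ = 321.09 min and T_ss = T_in + Q̇/(ṁ c_p) = 20.522 °C.
T approaches T_ss exponentially: T(t) = T_ss + (T₀ − T_ss) e^(−t/τ).
T(368) = 20.522 + (4.9783)·e^(−368/321.09) = 20.522 + (4.9783)·0.31787 = 22.104 °C.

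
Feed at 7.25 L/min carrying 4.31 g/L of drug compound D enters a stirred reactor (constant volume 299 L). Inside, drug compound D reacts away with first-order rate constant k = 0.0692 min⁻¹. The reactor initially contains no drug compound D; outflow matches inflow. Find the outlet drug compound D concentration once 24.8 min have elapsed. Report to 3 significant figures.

V dC/dt = Q(C_in − C) − k V C.
dC/dt = (Q/V) C_in − (Q/V + k) C; effective rate a = Q/V + k = 0.024247 + 0.0692 = 0.093447 min⁻¹.
C_ss = Q C_in/(Q + kV) = 1.1183 g/L; C(t) = C_ss + (C₀ − C_ss) e^(−a t).
C(24.8) = 1.1183 + (-1.1183)·e^(−0.093447·24.8) = 1.1183 + (-1.1183)·0.098520 = 1.0082 g/L.

1.01 g/L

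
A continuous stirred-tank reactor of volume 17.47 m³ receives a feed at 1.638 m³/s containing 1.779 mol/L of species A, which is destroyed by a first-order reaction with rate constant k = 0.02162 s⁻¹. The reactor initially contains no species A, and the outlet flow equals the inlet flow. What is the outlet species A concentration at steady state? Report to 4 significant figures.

V dC/dt = Q(C_in − C) − k V C.
At steady state: 0 = Q C_in − (Q + kV) C_ss, so C_ss = Q C_in/(Q + kV).
C_ss = 1.638·1.779/(1.638 + 0.02162·17.47) = 2.91400/2.01570 = 1.44565 mol/L.

1.446 mol/L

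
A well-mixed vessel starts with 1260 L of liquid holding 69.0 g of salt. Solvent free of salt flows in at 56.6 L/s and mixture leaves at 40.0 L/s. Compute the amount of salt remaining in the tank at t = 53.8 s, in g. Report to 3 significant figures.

Let m(t) be the amount of salt. Volume: V(t) = V₀ + (Q_in − Q_out) t = 1260 + 16.600 t; V(53.8) = 2153.1 L.
No salt enters, so dm/dt = −Q_out · (m/V).
dm/m = −Q_out dt/(V₀ + 16.600 t); integrating gives ln(m/m₀) = −(Q_out/(Q_in−Q_out)) ln(V/V₀).
m = m₀ (V₀/V)^(Q_out/(Q_in−Q_out)) = 69.0 × (1260/2153.1)^(2.4096) = 18.974 g.

19.0 g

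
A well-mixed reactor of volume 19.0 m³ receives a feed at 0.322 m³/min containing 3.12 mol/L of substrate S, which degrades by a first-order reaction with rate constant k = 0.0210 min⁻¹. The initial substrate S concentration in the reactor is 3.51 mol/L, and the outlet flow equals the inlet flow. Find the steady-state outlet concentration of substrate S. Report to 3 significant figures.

Accumulation = in − out − consumed: V dC/dt = Q C_in − Q C − k V C.
At steady state: 0 = Q C_in − (Q + kV) C_ss, so C_ss = Q C_in/(Q + kV).
C_ss = 0.322·3.12/(0.322 + 0.0210·19.0) = 1.0046/0.72100 = 1.3934 mol/L.

1.39 mol/L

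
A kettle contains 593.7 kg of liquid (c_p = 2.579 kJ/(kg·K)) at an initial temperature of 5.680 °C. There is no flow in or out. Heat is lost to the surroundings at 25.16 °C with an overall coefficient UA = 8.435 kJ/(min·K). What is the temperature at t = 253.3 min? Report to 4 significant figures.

Lumped-capacitance energy balance: M c_p dT/dt = UA(T_amb − T).
dT/dt = (T_ss − T)/τ with T_ss = T_amb = 25.1600 °C, τ = M c_p/UA = 593.7·2.579/8.435 = 181.524 min.
Solution: T(t) = T_ss + (T₀ − T_ss) e^(−t/τ).
T(253.3) = 25.1600 + (-19.4800)·0.247731 = 20.3342 °C.

20.33 °C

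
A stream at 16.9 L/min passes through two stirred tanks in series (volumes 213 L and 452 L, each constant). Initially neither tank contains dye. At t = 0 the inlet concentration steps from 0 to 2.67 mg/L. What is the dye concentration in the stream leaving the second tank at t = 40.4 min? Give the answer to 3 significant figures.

Species balance on tank i: dCᵢ/dt = (Cᵢ₋₁ − Cᵢ)/τᵢ with τᵢ = Vᵢ/Q.
τ₁ = 213/16.9 = 12.604 min; τ₂ = 452/16.9 = 26.746 min.
Solving the cascade with C₁(0)=C₂(0)=0 gives C₂(t) = C_in[1 − (τ₁ e^(−t/τ₁) − τ₂ e^(−t/τ₂))/(τ₁ − τ₂)].
At t = 40.4: e^(−t/τ₁) = 0.040541, e^(−t/τ₂) = 0.22079.
C₂ = 2.67·[1 − (12.604·0.040541 − 26.746·0.22079)/(-14.142)] = 2.67·0.61856 = 1.6516 mg/L.

1.65 mg/L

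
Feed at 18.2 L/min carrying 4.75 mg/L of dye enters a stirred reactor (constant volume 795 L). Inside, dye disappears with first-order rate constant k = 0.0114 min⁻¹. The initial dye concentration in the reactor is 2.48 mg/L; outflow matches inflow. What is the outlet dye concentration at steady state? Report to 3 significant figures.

V dC/dt = Q(C_in − C) − k V C.
Steady state (dC/dt = 0): C_ss = Q C_in/(Q + kV) = C_in/(1 + kV/Q).
C_ss = 18.2·4.75/(18.2 + 0.0114·795) = 86.450/27.263 = 3.1710 mg/L.

3.17 mg/L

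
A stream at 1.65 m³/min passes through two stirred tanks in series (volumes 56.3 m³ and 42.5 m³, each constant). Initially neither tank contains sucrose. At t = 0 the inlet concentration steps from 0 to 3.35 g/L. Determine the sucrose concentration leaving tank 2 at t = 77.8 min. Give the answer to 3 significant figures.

Time constants: τᵢ = Vᵢ/Q for each well-mixed tank.
τ₁ = 56.3/1.65 = 34.121 min; τ₂ = 42.5/1.65 = 25.758 min.
Tank 1: C₁ = C_in(1 − e^(−t/τ₁)). Tank 2 (τ₁ ≠ τ₂): C₂ = C_in[1 − (τ₁ e^(−t/τ₁) − τ₂ e^(−t/τ₂))/(τ₁ − τ₂)].
At t = 77.8: e^(−t/τ₁) = 0.10227, e^(−t/τ₂) = 0.048778.
C₂ = 3.35·[1 − (34.121·0.10227 − 25.758·0.048778)/(8.3636)] = 3.35·0.73298 = 2.4555 g/L.

2.46 g/L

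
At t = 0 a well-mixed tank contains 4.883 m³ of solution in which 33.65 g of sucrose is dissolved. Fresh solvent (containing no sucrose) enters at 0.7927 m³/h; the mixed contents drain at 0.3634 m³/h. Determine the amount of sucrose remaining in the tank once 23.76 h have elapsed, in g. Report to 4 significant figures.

Total volume: dV/dt = Q_in − Q_out = 0.429300 m³/h, so V(t) = 4.883 + 0.429300 t and V(23.76) = 15.0832 m³.
Solute balance: dm/dt = 0 − Q_out C = −Q_out m/V(t).
Separate: dm/m = −Q_out dt/V(t) ⇒ ln(m/m₀) = −(Q_out/(Q_in−Q_out)) ln(V/V₀).
m = m₀ (V₀/V)^(Q_out/(Q_in−Q_out)) = 33.65 × (4.883/15.0832)^(0.846494) = 12.9529 g.

12.95 g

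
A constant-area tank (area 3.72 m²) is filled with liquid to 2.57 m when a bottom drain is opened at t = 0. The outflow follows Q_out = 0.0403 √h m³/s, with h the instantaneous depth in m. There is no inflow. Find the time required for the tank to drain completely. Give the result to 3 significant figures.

296 s

With no inflow, A dh/dt = −0.0403 √h.
Separate and integrate: 2(√h − √h₀) = −(0.0403/A) t.
Set h = 0: 2√h₀ = (0.0403/A) t_empty ⇒ t_empty = 2A√h₀/0.0403.
t_empty = 2·3.72·√2.57/0.0403 = 7.4400·1.6031/0.0403 = 295.96 s.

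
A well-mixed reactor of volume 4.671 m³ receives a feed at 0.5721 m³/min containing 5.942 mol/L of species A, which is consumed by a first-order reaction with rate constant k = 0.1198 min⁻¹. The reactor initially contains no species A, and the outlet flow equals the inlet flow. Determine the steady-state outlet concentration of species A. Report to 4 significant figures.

Species balance: V dC/dt = Q C_in − Q C − k V C.
At steady state: 0 = Q C_in − (Q + kV) C_ss, so C_ss = Q C_in/(Q + kV).
C_ss = 0.5721·5.942/(0.5721 + 0.1198·4.671) = 3.39942/1.13169 = 3.00385 mol/L.

3.004 mol/L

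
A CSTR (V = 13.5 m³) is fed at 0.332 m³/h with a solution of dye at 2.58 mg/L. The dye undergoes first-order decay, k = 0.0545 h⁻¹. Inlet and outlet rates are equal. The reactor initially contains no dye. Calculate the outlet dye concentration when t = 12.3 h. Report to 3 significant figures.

V dC/dt = Q(C_in − C) − k V C.
dC/dt = (Q/V) C_in − (Q/V + k) C; effective rate a = Q/V + k = 0.024593 + 0.0545 = 0.079093 h⁻¹.
C_ss = Q C_in/(Q + kV) = 0.80221 mg/L; C(t) = C_ss + (C₀ − C_ss) e^(−a t).
C(12.3) = 0.80221 + (-0.80221)·e^(−0.079093·12.3) = 0.80221 + (-0.80221)·0.37801 = 0.49897 mg/L.

0.499 mg/L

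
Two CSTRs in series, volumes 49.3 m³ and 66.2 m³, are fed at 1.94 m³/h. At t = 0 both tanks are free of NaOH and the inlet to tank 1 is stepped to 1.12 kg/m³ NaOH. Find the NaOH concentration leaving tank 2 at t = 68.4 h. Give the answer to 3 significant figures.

Each tank obeys Vᵢ dCᵢ/dt = Q(Cᵢ₋₁ − Cᵢ), so τᵢ = Vᵢ/Q.
τ₁ = 49.3/1.94 = 25.412 h; τ₂ = 66.2/1.94 = 34.124 h.
Solving the cascade with C₁(0)=C₂(0)=0 gives C₂(t) = C_in[1 − (τ₁ e^(−t/τ₁) − τ₂ e^(−t/τ₂))/(τ₁ − τ₂)].
At t = 68.4: e^(−t/τ₁) = 0.067772, e^(−t/τ₂) = 0.13473.
C₂ = 1.12·[1 − (25.412·0.067772 − 34.124·0.13473)/(-8.7113)] = 1.12·0.66994 = 0.75033 kg/m³.

0.750 kg/m³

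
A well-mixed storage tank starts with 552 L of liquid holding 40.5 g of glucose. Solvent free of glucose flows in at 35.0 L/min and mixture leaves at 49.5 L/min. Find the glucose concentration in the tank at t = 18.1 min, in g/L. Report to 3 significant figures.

Total volume: dV/dt = Q_in − Q_out = -14.500 L/min, so V(t) = 552 − 14.500 t and V(18.1) = 289.55 L.
No glucose enters, so dm/dt = −Q_out · (m/V).
dm/m = −Q_out dt/(V₀ − 14.500 t); integrating gives ln(m/m₀) = −(Q_out/(Q_in−Q_out)) ln(V/V₀).
m = m₀ (V₀/V)^(Q_out/(Q_in−Q_out)) = 40.5 × (552/289.55)^(-3.4138) = 4.4757 g.
C = m/V = 4.4757/289.55 = 0.015457 g/L.

0.0155 g/L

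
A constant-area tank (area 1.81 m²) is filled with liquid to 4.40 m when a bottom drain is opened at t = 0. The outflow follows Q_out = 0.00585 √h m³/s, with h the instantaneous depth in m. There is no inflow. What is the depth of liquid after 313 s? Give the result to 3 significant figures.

With no inflow, A dh/dt = −0.00585 √h.
∫ h^(−1/2) dh = −(0.00585/A) ∫ dt, giving 2√h = 2√h₀ − (0.00585/A) t.
√h = √4.40 − 0.00585·313/(2·1.81) = 2.0976 − 0.50581 = 1.5918.
h = 1.5918² = 2.5338 m.

2.53 m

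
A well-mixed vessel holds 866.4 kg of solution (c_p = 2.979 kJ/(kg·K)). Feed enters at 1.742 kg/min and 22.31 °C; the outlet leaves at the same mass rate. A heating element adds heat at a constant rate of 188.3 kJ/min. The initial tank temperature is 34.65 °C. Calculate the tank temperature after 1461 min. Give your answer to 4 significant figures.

57.33 °C

M c_p dT/dt = ṁ c_p (T_in − T) + Q̇.
Rearrange: dT/dt = (T_ss − T)/τ with τ = M/ṁ = 497.359 min and T_ss = T_in + Q̇/(ṁ c_p) = 58.5954 °C.
Solution: T(t) = T_ss + (T₀ − T_ss) e^(−t/τ).
T(1461) = 58.5954 + (-23.9454)·e^(−1461/497.359) = 58.5954 + (-23.9454)·0.0529973 = 57.3263 °C.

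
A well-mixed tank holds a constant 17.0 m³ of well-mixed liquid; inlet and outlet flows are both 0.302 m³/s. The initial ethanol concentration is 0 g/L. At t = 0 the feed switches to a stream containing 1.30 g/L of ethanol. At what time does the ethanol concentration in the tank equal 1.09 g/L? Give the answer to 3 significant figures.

103 s

Species balance: V dC/dt = Q(C_in − C) ⇒ τ = V/Q = 56.291 s.
C(t) = C_in + (C₀ − C_in) e^(−t/τ). Set C = 1.09 and solve for t:
e^(−t/τ) = (C − C_in)/(C₀ − C_in) = (1.09 − 1.30)/(0 − 1.30) = 0.16154
t = −τ ln(…) = 56.291 × 1.8230 = 102.62 s.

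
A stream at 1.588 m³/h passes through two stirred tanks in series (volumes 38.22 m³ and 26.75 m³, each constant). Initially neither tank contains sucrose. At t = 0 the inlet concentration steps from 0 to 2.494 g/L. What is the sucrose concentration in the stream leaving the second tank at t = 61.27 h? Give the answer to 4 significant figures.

1.995 g/L

Time constants: τᵢ = Vᵢ/Q for each well-mixed tank.
τ₁ = 38.22/1.588 = 24.0680 h; τ₂ = 26.75/1.588 = 16.8451 h.
Tank 1: C₁ = C_in(1 − e^(−t/τ₁)). Tank 2 (τ₁ ≠ τ₂): C₂ = C_in[1 − (τ₁ e^(−t/τ₁) − τ₂ e^(−t/τ₂))/(τ₁ − τ₂)].
At t = 61.27: e^(−t/τ₁) = 0.0784179, e^(−t/τ₂) = 0.0263243.
C₂ = 2.494·[1 − (24.0680·0.0784179 − 16.8451·0.0263243)/(7.22292)] = 2.494·0.800091 = 1.99543 g/L.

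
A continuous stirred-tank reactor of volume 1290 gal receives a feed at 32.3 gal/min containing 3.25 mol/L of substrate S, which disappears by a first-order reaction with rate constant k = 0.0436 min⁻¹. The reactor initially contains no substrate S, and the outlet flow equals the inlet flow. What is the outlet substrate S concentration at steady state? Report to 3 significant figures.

1.19 mol/L

Species balance: V dC/dt = Q C_in − Q C − k V C.
Steady state (dC/dt = 0): C_ss = Q C_in/(Q + kV) = C_in/(1 + kV/Q).
C_ss = 32.3·3.25/(32.3 + 0.0436·1290) = 104.97/88.544 = 1.1856 mol/L.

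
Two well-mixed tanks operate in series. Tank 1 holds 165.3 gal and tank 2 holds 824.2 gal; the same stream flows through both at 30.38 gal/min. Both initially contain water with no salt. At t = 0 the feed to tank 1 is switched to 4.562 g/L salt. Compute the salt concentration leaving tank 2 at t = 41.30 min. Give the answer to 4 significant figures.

Time constants: τᵢ = Vᵢ/Q for each well-mixed tank.
τ₁ = 165.3/30.38 = 5.44108 min; τ₂ = 824.2/30.38 = 27.1297 min.
Tank 1: C₁ = C_in(1 − e^(−t/τ₁)). Tank 2 (τ₁ ≠ τ₂): C₂ = C_in[1 − (τ₁ e^(−t/τ₁) − τ₂ e^(−t/τ₂))/(τ₁ − τ₂)].
At t = 41.30: e^(−t/τ₁) = 0.000505276, e^(−t/τ₂) = 0.218206.
C₂ = 4.562·[1 − (5.44108·0.000505276 − 27.1297·0.218206)/(-21.6886)] = 4.562·0.727179 = 3.31739 g/L.

3.317 g/L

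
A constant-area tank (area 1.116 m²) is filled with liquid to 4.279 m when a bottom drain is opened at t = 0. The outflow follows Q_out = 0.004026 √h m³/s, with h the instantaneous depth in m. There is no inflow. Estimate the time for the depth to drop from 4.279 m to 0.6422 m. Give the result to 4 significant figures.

Unsteady balance on liquid volume: A dh/dt = −0.004026 √h.
∫ h^(−1/2) dh = −(0.004026/A) ∫ dt, giving 2√h = 2√h₀ − (0.004026/A) t.
t = 2A(√h₀ − √h)/0.004026 = 2·1.116·(√4.279 − √0.6422)/0.004026
  = 2.23200 × (2.06857 − 0.801374) / 0.004026 = 702.531 s.

702.5 s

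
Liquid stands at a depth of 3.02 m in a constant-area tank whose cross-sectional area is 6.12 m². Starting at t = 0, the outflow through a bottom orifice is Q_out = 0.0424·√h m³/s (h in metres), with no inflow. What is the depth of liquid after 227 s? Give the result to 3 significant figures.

With no inflow, A dh/dt = −0.0424 √h.
Separate and integrate: 2(√h − √h₀) = −(0.0424/A) t.
√h = √3.02 − 0.0424·227/(2·6.12) = 1.7378 − 0.78634 = 0.95147.
h = 0.95147² = 0.90530 m.

0.905 m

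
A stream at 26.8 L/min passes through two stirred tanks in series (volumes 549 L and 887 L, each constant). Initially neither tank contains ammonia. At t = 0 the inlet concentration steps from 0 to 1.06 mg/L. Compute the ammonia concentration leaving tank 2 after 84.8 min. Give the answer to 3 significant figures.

Species balance on tank i: dCᵢ/dt = (Cᵢ₋₁ − Cᵢ)/τᵢ with τᵢ = Vᵢ/Q.
τ₁ = 549/26.8 = 20.485 min; τ₂ = 887/26.8 = 33.097 min.
Solving the cascade with C₁(0)=C₂(0)=0 gives C₂(t) = C_in[1 − (τ₁ e^(−t/τ₁) − τ₂ e^(−t/τ₂))/(τ₁ − τ₂)].
At t = 84.8: e^(−t/τ₁) = 0.015929, e^(−t/τ₂) = 0.077138.
C₂ = 1.06·[1 − (20.485·0.015929 − 33.097·0.077138)/(-12.612)] = 1.06·0.82344 = 0.87285 mg/L.

0.873 mg/L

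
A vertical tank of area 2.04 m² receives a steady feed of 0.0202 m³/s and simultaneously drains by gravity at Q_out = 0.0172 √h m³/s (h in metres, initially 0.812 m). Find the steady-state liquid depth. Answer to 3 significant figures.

1.38 m

A dh/dt = Q_in − 0.0172 √h. Steady state requires inflow = outflow:
Q_in = 0.0172 √h_ss ⇒ √h_ss = 0.0202/0.0172 = 1.1744.
h_ss = 1.1744² = 1.3793 m. (Since h₀ = 0.812 m < h_ss, the level will rise toward this value.)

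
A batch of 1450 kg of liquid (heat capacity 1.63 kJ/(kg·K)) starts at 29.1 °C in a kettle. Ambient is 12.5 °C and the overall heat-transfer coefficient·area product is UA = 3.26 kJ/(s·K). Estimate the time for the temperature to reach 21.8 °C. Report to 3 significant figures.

M c_p dT/dt = −UA(T − T_amb).
τ = M c_p/UA = 725.00 s; T_ss = T_amb = 12.500 °C.
T(t) = T_ss + (T₀ − T_ss)e^(−t/τ); set T = 21.8:
t = −τ ln[(T − T_ss)/(T₀ − T_ss)] = −725.00 · ln(0.56024) = 420.06 s.

420 s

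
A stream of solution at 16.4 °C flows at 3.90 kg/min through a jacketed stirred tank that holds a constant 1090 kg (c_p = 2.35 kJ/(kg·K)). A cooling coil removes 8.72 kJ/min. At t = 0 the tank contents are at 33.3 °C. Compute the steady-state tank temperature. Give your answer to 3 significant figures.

First-law balance (no shaft work): M c_p dT/dt = ṁ c_p (T_in − T) − 8.72.
At steady state dT/dt = 0 ⇒ T_ss = T_in − Q̇/(ṁ c_p) = 16.4 − 8.72/(3.90·2.35) = 15.449 °C.

15.4 °C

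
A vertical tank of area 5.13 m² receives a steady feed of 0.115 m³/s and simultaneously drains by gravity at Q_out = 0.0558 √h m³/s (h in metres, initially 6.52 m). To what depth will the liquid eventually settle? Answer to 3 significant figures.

Level balance: A dh/dt = 0.115 − 0.0558 √h. Setting dh/dt = 0:
Q_in = 0.0558 √h_ss ⇒ √h_ss = 0.115/0.0558 = 2.0609.
h_ss = 2.0609² = 4.2474 m. (Since h₀ = 6.52 m > h_ss, the level will fall toward this value.)

4.25 m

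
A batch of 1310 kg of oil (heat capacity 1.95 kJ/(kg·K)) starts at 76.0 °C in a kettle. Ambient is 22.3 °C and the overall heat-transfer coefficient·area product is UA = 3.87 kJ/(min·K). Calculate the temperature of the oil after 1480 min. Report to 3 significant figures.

28.0 °C

Heat balance on the well-mixed liquid: M c_p dT/dt = −UA(T − T_amb).
dT/dt = (T_ss − T)/τ with T_ss = T_amb = 22.300 °C, τ = M c_p/UA = 1310·1.95/3.87 = 660.08 min.
Solution: T(t) = T_ss + (T₀ − T_ss) e^(−t/τ).
T(1480) = 22.300 + (53.700)·0.10623 = 28.004 °C.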